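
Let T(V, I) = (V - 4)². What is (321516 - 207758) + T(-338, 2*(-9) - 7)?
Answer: 230722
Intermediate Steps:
T(V, I) = (-4 + V)²
(321516 - 207758) + T(-338, 2*(-9) - 7) = (321516 - 207758) + (-4 - 338)² = 113758 + (-342)² = 113758 + 116964 = 230722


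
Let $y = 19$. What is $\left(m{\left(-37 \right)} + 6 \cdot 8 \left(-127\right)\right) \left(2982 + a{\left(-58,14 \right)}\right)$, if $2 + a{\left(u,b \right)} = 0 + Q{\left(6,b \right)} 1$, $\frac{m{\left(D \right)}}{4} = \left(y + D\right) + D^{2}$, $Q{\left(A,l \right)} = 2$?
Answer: $-2063544$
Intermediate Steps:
$m{\left(D \right)} = 76 + 4 D + 4 D^{2}$ ($m{\left(D \right)} = 4 \left(\left(19 + D\right) + D^{2}\right) = 4 \left(19 + D + D^{2}\right) = 76 + 4 D + 4 D^{2}$)
$a{\left(u,b \right)} = 0$ ($a{\left(u,b \right)} = -2 + \left(0 + 2 \cdot 1\right) = -2 + \left(0 + 2\right) = -2 + 2 = 0$)
$\left(m{\left(-37 \right)} + 6 \cdot 8 \left(-127\right)\right) \left(2982 + a{\left(-58,14 \right)}\right) = \left(\left(76 + 4 \left(-37\right) + 4 \left(-37\right)^{2}\right) + 6 \cdot 8 \left(-127\right)\right) \left(2982 + 0\right) = \left(\left(76 - 148 + 4 \cdot 1369\right) + 48 \left(-127\right)\right) 2982 = \left(\left(76 - 148 + 5476\right) - 6096\right) 2982 = \left(5404 - 6096\right) 2982 = \left(-692\right) 2982 = -2063544$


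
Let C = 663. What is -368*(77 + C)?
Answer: -272320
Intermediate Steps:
-368*(77 + C) = -368*(77 + 663) = -368*740 = -272320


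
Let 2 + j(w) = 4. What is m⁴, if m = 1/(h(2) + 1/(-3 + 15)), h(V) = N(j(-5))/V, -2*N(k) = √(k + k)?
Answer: 20736/625 ≈ 33.178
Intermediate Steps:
j(w) = 2 (j(w) = -2 + 4 = 2)
N(k) = -√2*√k/2 (N(k) = -√(k + k)/2 = -√2*√k/2)
h(V) = -1/V (h(V) = (-√2*√2/2)/V = -1/V)
m = -12/5 (m = 1/(-1/2 + 1/(-3 + 15)) = 1/(-1*½ + 1/12) = 1/(-½ + 1/12) = 1/(-5/12) = -12/5 ≈ -2.4000)
m⁴ = (-12/5)⁴ = 20736/625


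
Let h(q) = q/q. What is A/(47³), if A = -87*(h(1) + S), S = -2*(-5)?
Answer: -957/103823 ≈ -0.0092176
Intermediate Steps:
S = 10
h(q) = 1
A = -957 (A = -87*(1 + 10) = -87*11 = -957)
A/(47³) = -957/(47³) = -957/103823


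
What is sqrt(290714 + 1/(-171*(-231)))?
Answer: 37*sqrt(36815963415)/13167 ≈ 539.18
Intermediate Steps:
sqrt(290714 + 1/(-171*(-231))) = sqrt(290714 + 1/39501) = sqrt(11483493715/39501) = 37*sqrt(36815963415)/13167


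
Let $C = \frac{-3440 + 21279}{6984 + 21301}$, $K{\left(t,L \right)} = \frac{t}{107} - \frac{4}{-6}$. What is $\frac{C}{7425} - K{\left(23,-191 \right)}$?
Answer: $- \frac{19809612352}{22471725375} \approx -0.88153$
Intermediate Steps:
$K{\left(t,L \right)} = \frac{2}{3} + \frac{t}{107}$ ($K{\left(t,L \right)} = t \frac{1}{107} - - \frac{2}{3} = \frac{t}{107} + \frac{2}{3} = \frac{2}{3} + \frac{t}{107}$)
$C = \frac{17839}{28285} \approx 0.63069$
$\frac{C}{7425} - K{\left(23,-191 \right)} = \frac{17839}{28285 \cdot 7425} - \left(\frac{2}{3} + \frac{1}{107} \cdot 23\right) = \frac{17839}{28285} \cdot \frac{1}{7425} - \left(\frac{2}{3} + \frac{23}{107}\right) = \frac{17839}{210016125} - \frac{283}{321} = - \frac{19809612352}{22471725375}$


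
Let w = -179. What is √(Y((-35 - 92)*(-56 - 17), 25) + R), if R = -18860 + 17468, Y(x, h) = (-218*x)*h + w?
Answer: I*√50528521 ≈ 7108.3*I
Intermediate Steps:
Y(x, h) = -179 - 218*h*x (Y(x, h) = (-218*x)*h - 179 = -218*h*x - 179 = -179 - 218*h*x)
R = -1392
√(Y((-35 - 92)*(-56 - 17), 25) + R) = √((-179 - 218*25*(-35 - 92)*(-56 - 17)) - 1392) = √((-179 - 218*25*(-127*(-73))) - 1392) = √((-179 - 218*25*9271) - 1392) = √((-179 - 50526950) - 1392) = √(-50527129 - 1392) = √(-50528521) = I*√50528521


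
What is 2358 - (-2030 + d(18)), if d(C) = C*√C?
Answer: 4388 - 54*√2 ≈ 4311.6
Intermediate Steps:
d(C) = C^(3/2)
2358 - (-2030 + d(18)) = 2358 - (-2030 + 18^(3/2)) = 2358 - (-2030 + 54*√2) = 2358 + (2030 - 54*√2) = 4388 - 54*√2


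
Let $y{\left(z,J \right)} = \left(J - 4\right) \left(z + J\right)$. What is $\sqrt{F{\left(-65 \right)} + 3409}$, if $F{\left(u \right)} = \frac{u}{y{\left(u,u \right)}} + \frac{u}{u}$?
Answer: $\frac{\sqrt{64939902}}{138} \approx 58.395$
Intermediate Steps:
$y{\left(z,J \right)} = \left(-4 + J\right) \left(J + z\right)$
$F{\left(u \right)} = 1 + \frac{u}{- 8 u + 2 u^{2}}$ ($F{\left(u \right)} = \frac{u}{u^{2} - 4 u - 4 u + u u} + \frac{u}{u} = \frac{u}{u^{2} - 4 u - 4 u + u^{2}} + 1 = \frac{u}{- 8 u + 2 u^{2}} + 1 = 1 + \frac{u}{- 8 u + 2 u^{2}}$)
$\sqrt{F{\left(-65 \right)} + 3409} = \sqrt{\frac{- \frac{7}{2} - 65}{-4 - 65} + 3409} = \sqrt{\frac{1}{-69} \left(- \frac{137}{2}\right) + 3409} = \sqrt{\left(- \frac{1}{69}\right) \left(- \frac{137}{2}\right) + 3409} = \sqrt{\frac{137}{138} + 3409} = \sqrt{\frac{470579}{138}} = \frac{\sqrt{64939902}}{138}$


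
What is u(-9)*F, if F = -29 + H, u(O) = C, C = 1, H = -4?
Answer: -33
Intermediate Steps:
u(O) = 1
F = -33 (F = -29 - 4 = -33)
u(-9)*F = 1*(-33) = -33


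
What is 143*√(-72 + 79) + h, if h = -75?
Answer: -75 + 143*√7 ≈ 303.34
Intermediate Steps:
143*√(-72 + 79) + h = 143*√(-72 + 79) - 75 = 143*√7 - 75 = -75 + 143*√7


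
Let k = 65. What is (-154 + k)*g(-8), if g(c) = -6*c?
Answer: -4272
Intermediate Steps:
(-154 + k)*g(-8) = (-154 + 65)*(-6*(-8)) = -89*48 = -4272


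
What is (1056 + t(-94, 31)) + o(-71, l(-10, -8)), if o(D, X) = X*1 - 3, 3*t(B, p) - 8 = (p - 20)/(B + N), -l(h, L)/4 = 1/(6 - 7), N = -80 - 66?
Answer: 762949/720 ≈ 1059.7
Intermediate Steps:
N = -146
l(h, L) = 4 (l(h, L) = -4/(6 - 7) = -4/(-1) = -4*(-1) = 4)
t(B, p) = 8/3 + (-20 + p)/(3*(-146 + B)) (t(B, p) = 8/3 + ((p - 20)/(B - 146))/3 = 8/3 + ((-20 + p)/(-146 + B))/3 = 8/3 + (-20 + p)/(3*(-146 + B)))
o(D, X) = -3 + X (o(D, X) = X - 3 = -3 + X)
(1056 + t(-94, 31)) + o(-71, l(-10, -8)) = (1056 + (-1188 + 31 + 8*(-94))/(3*(-146 - 94))) + (-3 + 4) = (1056 + (⅓)*(-1188 + 31 - 752)/(-240)) + 1 = (1056 + (⅓)*(-1/240)*(-1909)) + 1 = (1056 + 1909/720) + 1 = 762229/720 + 1 = 762949/720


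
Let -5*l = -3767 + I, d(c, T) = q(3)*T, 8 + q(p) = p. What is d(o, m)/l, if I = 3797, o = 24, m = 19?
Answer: 95/6 ≈ 15.833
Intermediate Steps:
q(p) = -8 + p
d(c, T) = -5*T (d(c, T) = (-8 + 3)*T = -5*T)
l = -6 (l = -(-3767 + 3797)/5 = -⅕*30 = -6)
d(o, m)/l = -5*19/(-6) = -95*(-⅙) = 95/6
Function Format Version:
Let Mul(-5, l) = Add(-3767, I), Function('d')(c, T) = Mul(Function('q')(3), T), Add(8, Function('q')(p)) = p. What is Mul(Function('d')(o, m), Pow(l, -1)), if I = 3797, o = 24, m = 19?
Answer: Rational(95, 6) ≈ 15.833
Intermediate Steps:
Function('q')(p) = Add(-8, p)
Function('d')(c, T) = Mul(-5, T) (Function('d')(c, T) = Mul(Add(-8, 3), T) = Mul(-5, T))
l = -6 (l = Mul(Rational(-1, 5), Add(-3767, 3797)) = Mul(Rational(-1, 5), 30) = -6)
Mul(Function('d')(o, m), Pow(l, -1)) = Mul(Mul(-5, 19), Pow(-6, -1)) = Mul(-95, Rational(-1, 6)) = Rational(95, 6)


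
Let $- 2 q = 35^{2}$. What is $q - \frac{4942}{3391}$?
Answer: $- \frac{4163859}{6782} \approx -613.96$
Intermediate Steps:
$q = - \frac{1225}{2}$ ($q = - \frac{35^{2}}{2} = \left(- \frac{1}{2}\right) 1225 = - \frac{1225}{2} \approx -612.5$)
$q - \frac{4942}{3391} = - \frac{1225}{2} - \frac{4942}{3391} = - \frac{4163859}{6782}$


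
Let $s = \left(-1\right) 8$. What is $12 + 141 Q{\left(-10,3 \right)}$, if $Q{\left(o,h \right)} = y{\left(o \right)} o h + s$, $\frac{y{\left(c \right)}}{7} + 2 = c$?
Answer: $354204$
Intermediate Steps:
$y{\left(c \right)} = -14 + 7 c$
$s = -8$
$Q{\left(o,h \right)} = -8 + h o \left(-14 + 7 o\right)$ ($Q{\left(o,h \right)} = \left(-14 + 7 o\right) o h - 8 = o \left(-14 + 7 o\right) h - 8 = h o \left(-14 + 7 o\right) - 8 = -8 + h o \left(-14 + 7 o\right)$)
$12 + 141 Q{\left(-10,3 \right)} = 12 + 141 \left(-8 + 7 \cdot 3 \left(-10\right) \left(-2 - 10\right)\right) = 12 + 141 \left(-8 + 7 \cdot 3 \left(-10\right) \left(-12\right)\right) = 12 + 141 \left(-8 + 2520\right) = 12 + 141 \cdot 2512 = 12 + 354192 = 354204$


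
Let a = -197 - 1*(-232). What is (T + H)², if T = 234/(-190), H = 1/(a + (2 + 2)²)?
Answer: 34480384/23474025 ≈ 1.4689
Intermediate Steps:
a = 35 (a = -197 + 232 = 35)
H = 1/51 (H = 1/(35 + (2 + 2)²) = 1/(35 + 4²) = 1/(35 + 16) = 1/51 ≈ 0.019608)
T = -117/95 (T = 234*(-1/190) = -117/95 ≈ -1.2316)
(T + H)² = (-117/95 + 1/51)² = (-5872/4845)² = 34480384/23474025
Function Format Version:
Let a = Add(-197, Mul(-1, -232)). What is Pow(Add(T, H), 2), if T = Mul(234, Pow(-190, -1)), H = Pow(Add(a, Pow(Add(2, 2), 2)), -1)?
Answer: Rational(34480384, 23474025) ≈ 1.4689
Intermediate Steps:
a = 35 (a = Add(-197, 232) = 35)
H = Rational(1, 51) (H = Pow(Add(35, Pow(Add(2, 2), 2)), -1) = Pow(Add(35, Pow(4, 2)), -1) = Pow(Add(35, 16), -1) = Pow(51, -1) = Rational(1, 51) ≈ 0.019608)
T = Rational(-117, 95) (T = Mul(234, Rational(-1, 190)) = Rational(-117, 95) ≈ -1.2316)
Pow(Add(T, H), 2) = Pow(Add(Rational(-117, 95), Rational(1, 51)), 2) = Pow(Rational(-5872, 4845), 2) = Rational(34480384, 23474025)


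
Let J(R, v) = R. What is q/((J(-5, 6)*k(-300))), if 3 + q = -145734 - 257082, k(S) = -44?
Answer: -402819/220 ≈ -1831.0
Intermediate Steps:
q = -402819 (q = -3 + (-145734 - 257082) = -3 - 402816 = -402819)
q/((J(-5, 6)*k(-300))) = -402819/((-5*(-44))) = -402819/220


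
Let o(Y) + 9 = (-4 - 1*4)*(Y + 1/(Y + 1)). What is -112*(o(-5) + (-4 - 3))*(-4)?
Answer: 11648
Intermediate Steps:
o(Y) = -9 - 8*Y - 8/(1 + Y) (o(Y) = -9 + (-4 - 1*4)*(Y + 1/(Y + 1)) = -9 + (-4 - 4)*(Y + 1/(1 + Y)) = -9 - 8*(Y + 1/(1 + Y)) = -9 + (-8*Y - 8/(1 + Y)) = -9 - 8*Y - 8/(1 + Y))
-112*(o(-5) + (-4 - 3))*(-4) = -112*((-17 - 17*(-5) - 8*(-5)²)/(1 - 5) + (-4 - 3))*(-4) = -112*((-17 + 85 - 8*25)/(-4) - 7)*(-4) = -112*(-(-17 + 85 - 200)/4 - 7)*(-4) = -112*(-¼*(-132) - 7)*(-4) = -112*(33 - 7)*(-4) = -2912*(-4) = -112*(-104) = 11648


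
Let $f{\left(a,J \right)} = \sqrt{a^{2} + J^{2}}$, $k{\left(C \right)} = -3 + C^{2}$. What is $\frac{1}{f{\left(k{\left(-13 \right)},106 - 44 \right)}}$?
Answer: $\frac{\sqrt{314}}{3140} \approx 0.0056433$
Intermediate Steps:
$f{\left(a,J \right)} = \sqrt{J^{2} + a^{2}}$
$\frac{1}{f{\left(k{\left(-13 \right)},106 - 44 \right)}} = \frac{1}{\sqrt{\left(106 - 44\right)^{2} + \left(-3 + \left(-13\right)^{2}\right)^{2}}} = \frac{1}{\sqrt{\left(106 - 44\right)^{2} + \left(-3 + 169\right)^{2}}} = \frac{1}{\sqrt{62^{2} + 166^{2}}} = \frac{1}{\sqrt{3844 + 27556}} = \frac{1}{\sqrt{31400}} = \frac{1}{10 \sqrt{314}} = \frac{\sqrt{314}}{3140}$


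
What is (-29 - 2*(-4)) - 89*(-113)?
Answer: 10036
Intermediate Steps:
(-29 - 2*(-4)) - 89*(-113) = (-29 - 1*(-8)) + 10057 = (-29 + 8) + 10057 = -21 + 10057 = 10036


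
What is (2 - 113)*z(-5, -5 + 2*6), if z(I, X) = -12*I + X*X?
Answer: -12099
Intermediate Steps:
z(I, X) = X² - 12*I (z(I, X) = -12*I + X² = X² - 12*I)
(2 - 113)*z(-5, -5 + 2*6) = (2 - 113)*((-5 + 2*6)² - 12*(-5)) = -111*((-5 + 12)² + 60) = -111*(7² + 60) = -111*(49 + 60) = -111*109 = -12099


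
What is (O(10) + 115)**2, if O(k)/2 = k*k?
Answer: 99225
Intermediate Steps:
O(k) = 2*k**2 (O(k) = 2*(k*k) = 2*k**2)
(O(10) + 115)**2 = (2*10**2 + 115)**2 = (2*100 + 115)**2 = (200 + 115)**2 = 315**2 = 99225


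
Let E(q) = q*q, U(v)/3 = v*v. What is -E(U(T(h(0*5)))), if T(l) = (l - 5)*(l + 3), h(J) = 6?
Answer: -59049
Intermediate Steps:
T(l) = (-5 + l)*(3 + l)
U(v) = 3*v² (U(v) = 3*(v*v) = 3*v²)
E(q) = q²
-E(U(T(h(0*5)))) = -(3*(-15 + 6² - 2*6)²)² = -(3*(-15 + 36 - 12)²)² = -(3*9²)² = -(3*81)² = -1*243² = -1*59049 = -59049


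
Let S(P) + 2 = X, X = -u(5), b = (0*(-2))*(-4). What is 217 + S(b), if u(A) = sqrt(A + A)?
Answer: 215 - sqrt(10) ≈ 211.84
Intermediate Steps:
b = 0 (b = 0*(-4) = 0)
u(A) = sqrt(2)*sqrt(A) (u(A) = sqrt(2*A) = sqrt(2)*sqrt(A))
X = -sqrt(10) (X = -sqrt(2)*sqrt(5) = -sqrt(10) ≈ -3.1623)
S(P) = -2 - sqrt(10)
217 + S(b) = 217 + (-2 - sqrt(10)) = 215 - sqrt(10)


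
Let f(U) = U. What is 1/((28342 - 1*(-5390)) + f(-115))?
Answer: 1/33617 ≈ 2.9747e-5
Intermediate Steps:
1/((28342 - 1*(-5390)) + f(-115)) = 1/((28342 - 1*(-5390)) - 115) = 1/((28342 + 5390) - 115) = 1/(33732 - 115) = 1/33617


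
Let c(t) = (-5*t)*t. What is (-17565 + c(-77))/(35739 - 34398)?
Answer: -47210/1341 ≈ -35.205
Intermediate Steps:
c(t) = -5*t²
(-17565 + c(-77))/(35739 - 34398) = (-17565 - 5*(-77)²)/(35739 - 34398) = (-17565 - 5*5929)/1341 = (-17565 - 29645)*(1/1341) = -47210*1/1341 = -47210/1341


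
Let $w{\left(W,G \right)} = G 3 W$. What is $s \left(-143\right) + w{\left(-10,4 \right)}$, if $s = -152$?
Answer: $21616$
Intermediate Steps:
$w{\left(W,G \right)} = 3 G W$
$s \left(-143\right) + w{\left(-10,4 \right)} = \left(-152\right) \left(-143\right) + 3 \cdot 4 \left(-10\right) = 21736 - 120 = 21616$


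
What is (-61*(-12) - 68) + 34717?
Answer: 35381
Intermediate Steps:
(-61*(-12) - 68) + 34717 = (732 - 68) + 34717 = 664 + 34717 = 35381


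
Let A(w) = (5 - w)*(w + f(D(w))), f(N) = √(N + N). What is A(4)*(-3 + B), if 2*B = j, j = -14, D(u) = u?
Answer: -40 - 20*√2 ≈ -68.284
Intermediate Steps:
f(N) = √2*√N (f(N) = √(2*N) = √2*√N)
B = -7 (B = (½)*(-14) = -7)
A(w) = (5 - w)*(w + √2*√w)
A(4)*(-3 + B) = (-1*4² + 5*4 - √2*4^(3/2) + 5*√2*√4)*(-3 - 7) = (-1*16 + 20 - 1*√2*8 + 5*√2*2)*(-10) = (-16 + 20 - 8*√2 + 10*√2)*(-10) = (4 + 2*√2)*(-10) = -40 - 20*√2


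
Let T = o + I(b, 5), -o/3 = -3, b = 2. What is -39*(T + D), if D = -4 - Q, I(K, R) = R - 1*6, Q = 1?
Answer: -117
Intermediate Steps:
o = 9 (o = -3*(-3) = 9)
I(K, R) = -6 + R (I(K, R) = R - 6 = -6 + R)
T = 8 (T = 9 + (-6 + 5) = 9 - 1 = 8)
D = -5 (D = -4 - 1*1 = -4 - 1 = -5)
-39*(T + D) = -39*(8 - 5) = -39*3 = -117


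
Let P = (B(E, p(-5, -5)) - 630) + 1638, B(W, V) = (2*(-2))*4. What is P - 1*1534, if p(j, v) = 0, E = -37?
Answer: -542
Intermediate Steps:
B(W, V) = -16 (B(W, V) = -4*4 = -16)
P = 992 (P = (-16 - 630) + 1638 = -646 + 1638 = 992)
P - 1*1534 = 992 - 1*1534 = 992 - 1534 = -542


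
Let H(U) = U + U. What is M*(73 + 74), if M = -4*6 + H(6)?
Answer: -1764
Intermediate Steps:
H(U) = 2*U
M = -12 (M = -4*6 + 2*6 = -24 + 12 = -12)
M*(73 + 74) = -12*(73 + 74) = -12*147 = -1764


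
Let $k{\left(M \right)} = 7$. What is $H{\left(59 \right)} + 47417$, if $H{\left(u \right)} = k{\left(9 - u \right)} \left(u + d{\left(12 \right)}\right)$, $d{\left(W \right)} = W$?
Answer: $47914$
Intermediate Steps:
$H{\left(u \right)} = 84 + 7 u$ ($H{\left(u \right)} = 7 \left(u + 12\right) = 7 \left(12 + u\right) = 84 + 7 u$)
$H{\left(59 \right)} + 47417 = \left(84 + 7 \cdot 59\right) + 47417 = \left(84 + 413\right) + 47417 = 497 + 47417 = 47914$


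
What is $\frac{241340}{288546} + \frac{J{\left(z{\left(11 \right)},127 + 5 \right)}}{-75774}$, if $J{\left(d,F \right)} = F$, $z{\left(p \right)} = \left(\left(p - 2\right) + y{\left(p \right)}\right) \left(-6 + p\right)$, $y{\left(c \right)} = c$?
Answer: $\frac{1520767424}{1822023717} \approx 0.83466$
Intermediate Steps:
$z{\left(p \right)} = \left(-6 + p\right) \left(-2 + 2 p\right)$ ($z{\left(p \right)} = \left(\left(p - 2\right) + p\right) \left(-6 + p\right) = \left(\left(-2 + p\right) + p\right) \left(-6 + p\right) = \left(-2 + 2 p\right) \left(-6 + p\right) = \left(-6 + p\right) \left(-2 + 2 p\right)$)
$\frac{241340}{288546} + \frac{J{\left(z{\left(11 \right)},127 + 5 \right)}}{-75774} = \frac{241340}{288546} + \frac{127 + 5}{-75774} = 241340 \cdot \frac{1}{288546} + 132 \left(- \frac{1}{75774}\right) = \frac{120670}{144273} - \frac{22}{12629} = \frac{1520767424}{1822023717}$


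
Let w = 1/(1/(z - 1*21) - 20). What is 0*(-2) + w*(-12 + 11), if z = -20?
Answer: 41/821 ≈ 0.049939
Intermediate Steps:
w = -41/821 (w = 1/(1/(-20 - 1*21) - 20) = 1/(1/(-20 - 21) - 20) = 1/(1/(-41) - 20) = 1/(-1/41 - 20) = 1/(-821/41) = -41/821 ≈ -0.049939)
0*(-2) + w*(-12 + 11) = 0*(-2) - 41*(-12 + 11)/821 = 0 - 41/821*(-1) = 0 + 41/821 = 41/821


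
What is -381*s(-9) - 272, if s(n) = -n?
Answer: -3701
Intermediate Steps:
-381*s(-9) - 272 = -(-381)*(-9) - 272 = -381*9 - 272 = -3429 - 272 = -3701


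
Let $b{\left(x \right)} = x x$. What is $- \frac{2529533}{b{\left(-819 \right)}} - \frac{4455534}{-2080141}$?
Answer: $- \frac{324740980397}{199325351043} \approx -1.6292$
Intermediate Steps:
$b{\left(x \right)} = x^{2}$
$- \frac{2529533}{b{\left(-819 \right)}} - \frac{4455534}{-2080141} = - \frac{2529533}{\left(-819\right)^{2}} - \frac{4455534}{-2080141} = - \frac{2529533}{670761} - - \frac{4455534}{2080141} = \left(-2529533\right) \frac{1}{670761} + \frac{4455534}{2080141} = - \frac{2529533}{670761} + \frac{4455534}{2080141} = - \frac{324740980397}{199325351043}$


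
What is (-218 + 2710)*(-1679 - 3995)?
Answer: -14139608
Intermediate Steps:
(-218 + 2710)*(-1679 - 3995) = 2492*(-5674) = -14139608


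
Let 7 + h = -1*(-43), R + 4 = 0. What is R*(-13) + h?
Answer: 88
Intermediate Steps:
R = -4 (R = -4 + 0 = -4)
h = 36 (h = -7 - 1*(-43) = -7 + 43 = 36)
R*(-13) + h = -4*(-13) + 36 = 52 + 36 = 88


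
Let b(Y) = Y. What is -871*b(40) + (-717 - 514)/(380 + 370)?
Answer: -26131231/750 ≈ -34842.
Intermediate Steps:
-871*b(40) + (-717 - 514)/(380 + 370) = -871*40 + (-717 - 514)/(380 + 370) = -34840 - 1231/750 = -26131231/750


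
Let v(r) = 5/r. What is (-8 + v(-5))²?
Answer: 81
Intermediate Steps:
(-8 + v(-5))² = (-8 + 5/(-5))² = (-8 + 5*(-⅕))² = (-8 - 1)² = (-9)² = 81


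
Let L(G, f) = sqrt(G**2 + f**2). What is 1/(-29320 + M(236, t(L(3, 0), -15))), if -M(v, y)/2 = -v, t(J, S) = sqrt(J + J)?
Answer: -1/28848 ≈ -3.4664e-5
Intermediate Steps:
t(J, S) = sqrt(2)*sqrt(J) (t(J, S) = sqrt(2*J) = sqrt(2)*sqrt(J))
M(v, y) = 2*v (M(v, y) = -(-2)*v = 2*v)
1/(-29320 + M(236, t(L(3, 0), -15))) = 1/(-29320 + 2*236) = 1/(-29320 + 472) = 1/(-28848) = -1/28848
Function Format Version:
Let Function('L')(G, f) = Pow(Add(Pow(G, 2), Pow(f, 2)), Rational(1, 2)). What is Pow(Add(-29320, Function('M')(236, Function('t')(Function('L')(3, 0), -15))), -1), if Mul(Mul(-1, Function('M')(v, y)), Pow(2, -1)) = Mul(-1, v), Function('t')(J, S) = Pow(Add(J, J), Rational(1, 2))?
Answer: Rational(-1, 28848) ≈ -3.4664e-5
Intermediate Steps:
Function('t')(J, S) = Mul(Pow(2, Rational(1, 2)), Pow(J, Rational(1, 2))) (Function('t')(J, S) = Pow(Mul(2, J), Rational(1, 2)) = Mul(Pow(2, Rational(1, 2)), Pow(J, Rational(1, 2))))
Function('M')(v, y) = Mul(2, v) (Function('M')(v, y) = Mul(-2, Mul(-1, v)) = Mul(2, v))
Pow(Add(-29320, Function('M')(236, Function('t')(Function('L')(3, 0), -15))), -1) = Pow(Add(-29320, Mul(2, 236)), -1) = Pow(Add(-29320, 472), -1) = Pow(-28848, -1) = Rational(-1, 28848)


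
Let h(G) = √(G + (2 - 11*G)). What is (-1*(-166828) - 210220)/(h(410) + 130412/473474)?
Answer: -334914053546112/114837116200499 + 1215939457938624*I*√4098/114837116200499 ≈ -2.9164 + 677.82*I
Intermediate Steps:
h(G) = √(2 - 10*G)
(-1*(-166828) - 210220)/(h(410) + 130412/473474) = (-1*(-166828) - 210220)/(√(2 - 10*410) + 130412/473474) = (166828 - 210220)/(√(2 - 4100) + 130412*(1/473474)) = -43392/(√(-4098) + 65206/236737) = -43392/(I*√4098 + 65206/236737) = -43392/(65206/236737 + I*√4098)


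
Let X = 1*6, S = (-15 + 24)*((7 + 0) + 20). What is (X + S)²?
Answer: 62001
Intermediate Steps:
S = 243 (S = 9*(7 + 20) = 9*27 = 243)
X = 6
(X + S)² = (6 + 243)² = 249² = 62001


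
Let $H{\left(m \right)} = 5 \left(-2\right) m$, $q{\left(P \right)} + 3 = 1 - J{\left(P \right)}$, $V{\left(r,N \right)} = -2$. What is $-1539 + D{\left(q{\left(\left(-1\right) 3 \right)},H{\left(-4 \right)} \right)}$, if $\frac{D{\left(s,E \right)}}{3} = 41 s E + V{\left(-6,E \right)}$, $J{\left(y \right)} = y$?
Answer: $3375$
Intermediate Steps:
$q{\left(P \right)} = -2 - P$ ($q{\left(P \right)} = -3 - \left(-1 + P\right) = -2 - P$)
$H{\left(m \right)} = - 10 m$
$D{\left(s,E \right)} = -6 + 123 E s$ ($D{\left(s,E \right)} = 3 \left(41 s E - 2\right) = 3 \left(41 E s - 2\right) = 3 \left(-2 + 41 E s\right) = -6 + 123 E s$)
$-1539 + D{\left(q{\left(\left(-1\right) 3 \right)},H{\left(-4 \right)} \right)} = -1539 - \left(6 - 123 \left(\left(-10\right) \left(-4\right)\right) \left(-2 - \left(-1\right) 3\right)\right) = -1539 - \left(6 - 4920 \left(-2 - -3\right)\right) = -1539 - \left(6 - 4920 \left(-2 + 3\right)\right) = -1539 - \left(6 - 4920\right) = -1539 + \left(-6 + 4920\right) = -1539 + 4914 = 3375$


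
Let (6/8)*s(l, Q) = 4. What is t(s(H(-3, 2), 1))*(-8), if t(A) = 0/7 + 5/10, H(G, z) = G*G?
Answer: -4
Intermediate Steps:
H(G, z) = G²
s(l, Q) = 16/3 (s(l, Q) = (4/3)*4 = 16/3)
t(A) = ½ (t(A) = 0*(⅐) + 5*(⅒) = 0 + ½ = ½)
t(s(H(-3, 2), 1))*(-8) = (½)*(-8) = -4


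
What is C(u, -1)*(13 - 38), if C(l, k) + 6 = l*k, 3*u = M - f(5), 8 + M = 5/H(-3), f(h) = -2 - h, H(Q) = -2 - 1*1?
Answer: 1150/9 ≈ 127.78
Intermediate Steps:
H(Q) = -3 (H(Q) = -2 - 1 = -3)
M = -29/3 (M = -8 + 5/(-3) = -8 + 5*(-1/3) = -8 - 5/3 = -29/3 ≈ -9.6667)
u = -8/9 (u = (-29/3 - (-2 - 1*5))/3 = (-29/3 - (-2 - 5))/3 = (-29/3 - 1*(-7))/3 = (-29/3 + 7)/3 = (1/3)*(-8/3) = -8/9 ≈ -0.88889)
C(l, k) = -6 + k*l (C(l, k) = -6 + l*k = -6 + k*l)
C(u, -1)*(13 - 38) = (-6 - 1*(-8/9))*(13 - 38) = (-6 + 8/9)*(-25) = -46/9*(-25) = 1150/9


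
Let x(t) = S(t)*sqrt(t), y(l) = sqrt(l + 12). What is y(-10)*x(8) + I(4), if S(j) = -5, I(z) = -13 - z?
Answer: -37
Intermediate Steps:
y(l) = sqrt(12 + l)
x(t) = -5*sqrt(t)
y(-10)*x(8) + I(4) = sqrt(12 - 10)*(-10*sqrt(2)) + (-13 - 1*4) = sqrt(2)*(-10*sqrt(2)) + (-13 - 4) = sqrt(2)*(-10*sqrt(2)) - 17 = -20 - 17 = -37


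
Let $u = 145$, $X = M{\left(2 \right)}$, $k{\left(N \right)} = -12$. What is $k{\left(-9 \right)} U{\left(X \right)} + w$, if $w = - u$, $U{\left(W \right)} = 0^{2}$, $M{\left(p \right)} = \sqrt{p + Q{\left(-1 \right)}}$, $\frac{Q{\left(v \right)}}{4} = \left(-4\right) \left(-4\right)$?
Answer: $-145$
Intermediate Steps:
$Q{\left(v \right)} = 64$ ($Q{\left(v \right)} = 4 \left(\left(-4\right) \left(-4\right)\right) = 4 \cdot 16 = 64$)
$M{\left(p \right)} = \sqrt{64 + p}$ ($M{\left(p \right)} = \sqrt{p + 64} = \sqrt{64 + p}$)
$X = \sqrt{66}$ ($X = \sqrt{64 + 2} = \sqrt{66} \approx 8.124$)
$U{\left(W \right)} = 0$
$w = -145$ ($w = \left(-1\right) 145 = -145$)
$k{\left(-9 \right)} U{\left(X \right)} + w = \left(-12\right) 0 - 145 = 0 - 145 = -145$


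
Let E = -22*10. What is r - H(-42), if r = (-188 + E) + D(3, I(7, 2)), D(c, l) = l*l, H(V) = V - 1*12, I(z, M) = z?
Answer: -305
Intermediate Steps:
H(V) = -12 + V (H(V) = V - 12 = -12 + V)
D(c, l) = l**2
E = -220
r = -359 (r = (-188 - 220) + 7**2 = -408 + 49 = -359)
r - H(-42) = -359 - (-12 - 42) = -359 - 1*(-54) = -359 + 54 = -305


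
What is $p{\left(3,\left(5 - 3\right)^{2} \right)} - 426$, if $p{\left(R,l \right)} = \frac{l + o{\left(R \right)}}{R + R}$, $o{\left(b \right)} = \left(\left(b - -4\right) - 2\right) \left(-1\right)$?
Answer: $- \frac{2557}{6} \approx -426.17$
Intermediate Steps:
$o{\left(b \right)} = -2 - b$ ($o{\left(b \right)} = \left(\left(b + 4\right) - 2\right) \left(-1\right) = \left(\left(4 + b\right) - 2\right) \left(-1\right) = \left(2 + b\right) \left(-1\right) = -2 - b$)
$p{\left(R,l \right)} = \frac{-2 + l - R}{2 R}$ ($p{\left(R,l \right)} = \frac{l - \left(2 + R\right)}{R + R} = \frac{-2 + l - R}{2 R}$)
$p{\left(3,\left(5 - 3\right)^{2} \right)} - 426 = \frac{-2 + \left(5 - 3\right)^{2} - 3}{2 \cdot 3} - 426 = \frac{1}{2} \cdot \frac{1}{3} \left(-2 + 2^{2} - 3\right) - 426 = \frac{1}{2} \cdot \frac{1}{3} \left(-2 + 4 - 3\right) - 426 = \frac{1}{2} \cdot \frac{1}{3} \left(-1\right) - 426 = - \frac{1}{6} - 426 = - \frac{2557}{6}$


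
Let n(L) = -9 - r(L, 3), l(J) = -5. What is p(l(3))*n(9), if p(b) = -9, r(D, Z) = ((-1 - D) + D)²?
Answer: 90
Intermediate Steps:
r(D, Z) = 1 (r(D, Z) = (-1)² = 1)
n(L) = -10 (n(L) = -9 - 1*1 = -9 - 1 = -10)
p(l(3))*n(9) = -9*(-10) = 90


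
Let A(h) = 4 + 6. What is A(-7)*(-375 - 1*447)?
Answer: -8220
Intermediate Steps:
A(h) = 10
A(-7)*(-375 - 1*447) = 10*(-375 - 1*447) = 10*(-375 - 447) = 10*(-822) = -8220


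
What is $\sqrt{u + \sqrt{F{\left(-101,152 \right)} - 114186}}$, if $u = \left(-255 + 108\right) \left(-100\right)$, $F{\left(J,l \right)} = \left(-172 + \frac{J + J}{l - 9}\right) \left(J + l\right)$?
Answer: $\frac{2 \sqrt{75150075 + 143 i \sqrt{157240083}}}{143} \approx 121.25 + 1.4464 i$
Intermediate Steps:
$F{\left(J,l \right)} = \left(-172 + \frac{2 J}{-9 + l}\right) \left(J + l\right)$
$u = 14700$ ($u = \left(-147\right) \left(-100\right) = 14700$)
$\sqrt{u + \sqrt{F{\left(-101,152 \right)} - 114186}} = \sqrt{14700 + \sqrt{\frac{2 \left(\left(-101\right)^{2} - 86 \cdot 152^{2} + 774 \left(-101\right) + 774 \cdot 152 - \left(-8585\right) 152\right)}{-9 + 152} - 114186}} = \sqrt{14700 + \sqrt{\frac{2 \left(10201 - 1986944 - 78174 + 117648 + 1304920\right)}{143} - 114186}} = \sqrt{14700 + \sqrt{2 \cdot \frac{1}{143} \left(10201 - 1986944 - 78174 + 117648 + 1304920\right) - 114186}} = \sqrt{14700 + \sqrt{2 \cdot \frac{1}{143} \left(-632349\right) - 114186}} = \sqrt{14700 + \sqrt{- \frac{1264698}{143} - 114186}} = \sqrt{14700 + \sqrt{- \frac{17593296}{143}}} = \sqrt{14700 + \frac{4 i \sqrt{157240083}}{143}}$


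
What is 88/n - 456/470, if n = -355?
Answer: -20324/16685 ≈ -1.2181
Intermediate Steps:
88/n - 456/470 = 88/(-355) - 456/470 = 88*(-1/355) - 456*1/470 = -88/355 - 228/235 = -20324/16685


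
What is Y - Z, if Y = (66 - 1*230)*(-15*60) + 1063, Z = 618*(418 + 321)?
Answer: -308039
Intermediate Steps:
Z = 456702 (Z = 618*739 = 456702)
Y = 148663 (Y = (66 - 230)*(-900) + 1063 = -164*(-900) + 1063 = 147600 + 1063 = 148663)
Y - Z = 148663 - 1*456702 = 148663 - 456702 = -308039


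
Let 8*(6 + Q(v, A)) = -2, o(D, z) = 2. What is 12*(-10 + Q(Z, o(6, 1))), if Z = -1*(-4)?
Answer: -195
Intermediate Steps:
Z = 4
Q(v, A) = -25/4 (Q(v, A) = -6 + (⅛)*(-2) = -6 - ¼ = -25/4)
12*(-10 + Q(Z, o(6, 1))) = 12*(-10 - 25/4) = 12*(-65/4) = -195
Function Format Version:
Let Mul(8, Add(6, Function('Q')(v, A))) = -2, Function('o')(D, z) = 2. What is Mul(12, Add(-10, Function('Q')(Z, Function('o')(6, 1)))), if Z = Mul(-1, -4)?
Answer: -195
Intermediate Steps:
Z = 4
Function('Q')(v, A) = Rational(-25, 4) (Function('Q')(v, A) = Add(-6, Mul(Rational(1, 8), -2)) = Add(-6, Rational(-1, 4)) = Rational(-25, 4))
Mul(12, Add(-10, Function('Q')(Z, Function('o')(6, 1)))) = Mul(12, Add(-10, Rational(-25, 4))) = Mul(12, Rational(-65, 4)) = -195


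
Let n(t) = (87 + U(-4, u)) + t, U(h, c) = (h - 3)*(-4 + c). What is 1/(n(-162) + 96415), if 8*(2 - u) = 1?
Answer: 8/770839 ≈ 1.0378e-5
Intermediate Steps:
u = 15/8 (u = 2 - 1/8*1 = 2 - 1/8 = 15/8 ≈ 1.8750)
U(h, c) = (-4 + c)*(-3 + h) (U(h, c) = (-3 + h)*(-4 + c) = (-4 + c)*(-3 + h))
n(t) = 815/8 + t (n(t) = (87 + (12 - 4*(-4) - 3*15/8 + (15/8)*(-4))) + t = (87 + (12 + 16 - 45/8 - 15/2)) + t = (87 + 119/8) + t = 815/8 + t)
1/(n(-162) + 96415) = 1/((815/8 - 162) + 96415) = 1/(-481/8 + 96415) = 1/(770839/8) = 8/770839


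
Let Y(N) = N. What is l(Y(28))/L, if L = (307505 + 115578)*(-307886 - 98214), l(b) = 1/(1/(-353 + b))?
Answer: 13/6872560252 ≈ 1.8916e-9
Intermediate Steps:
l(b) = -353 + b
L = -171814006300 (L = 423083*(-406100) = -171814006300)
l(Y(28))/L = (-353 + 28)/(-171814006300) = -325*(-1/171814006300) = 13/6872560252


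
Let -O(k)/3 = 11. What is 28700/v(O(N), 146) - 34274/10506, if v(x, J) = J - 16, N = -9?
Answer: 14853329/68289 ≈ 217.51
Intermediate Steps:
O(k) = -33 (O(k) = -3*11 = -33)
v(x, J) = -16 + J
28700/v(O(N), 146) - 34274/10506 = 28700/(-16 + 146) - 34274/10506 = 28700/130 - 34274*1/10506 = 28700*(1/130) - 17137/5253 = 2870/13 - 17137/5253 = 14853329/68289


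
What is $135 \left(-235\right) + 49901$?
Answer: $18176$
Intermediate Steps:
$135 \left(-235\right) + 49901 = -31725 + 49901 = 18176$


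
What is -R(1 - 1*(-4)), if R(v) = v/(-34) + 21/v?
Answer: -689/170 ≈ -4.0529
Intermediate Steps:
R(v) = 21/v - v/34 (R(v) = v*(-1/34) + 21/v = -v/34 + 21/v = 21/v - v/34)
-R(1 - 1*(-4)) = -(21/(1 - 1*(-4)) - (1 - 1*(-4))/34) = -(21/(1 + 4) - (1 + 4)/34) = -(21/5 - 1/34*5) = -(21*(1/5) - 5/34) = -(21/5 - 5/34) = -1*689/170 = -689/170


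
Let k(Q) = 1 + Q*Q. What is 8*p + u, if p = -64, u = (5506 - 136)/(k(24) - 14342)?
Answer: -1410610/2753 ≈ -512.39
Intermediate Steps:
k(Q) = 1 + Q²
u = -1074/2753 (u = (5506 - 136)/((1 + 24²) - 14342) = 5370/((1 + 576) - 14342) = 5370/(577 - 14342) = 5370/(-13765) = 5370*(-1/13765) = -1074/2753 ≈ -0.39012)
8*p + u = 8*(-64) - 1074/2753 = -512 - 1074/2753 = -1410610/2753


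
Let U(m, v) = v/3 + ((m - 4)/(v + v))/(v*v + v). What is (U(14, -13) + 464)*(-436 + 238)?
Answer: -30762567/338 ≈ -91014.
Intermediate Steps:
U(m, v) = v/3 + (-4 + m)/(2*v*(v + v²)) (U(m, v) = v*(⅓) + ((-4 + m)/((2*v)))/(v² + v) = v/3 + ((-4 + m)*(1/(2*v)))/(v + v²) = v/3 + ((-4 + m)/(2*v))/(v + v²) = v/3 + (-4 + m)/(2*v*(v + v²)))
(U(14, -13) + 464)*(-436 + 238) = ((-2 + (½)*14 + (⅓)*(-13)³ + (⅓)*(-13)⁴)/((-13)²*(1 - 13)) + 464)*(-436 + 238) = ((1/169)*(-2 + 7 + (⅓)*(-2197) + (⅓)*28561)/(-12) + 464)*(-198) = ((1/169)*(-1/12)*(-2 + 7 - 2197/3 + 28561/3) + 464)*(-198) = ((1/169)*(-1/12)*8793 + 464)*(-198) = (-2931/676 + 464)*(-198) = (310733/676)*(-198) = -30762567/338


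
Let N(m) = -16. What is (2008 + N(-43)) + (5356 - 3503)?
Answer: 3845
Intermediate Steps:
(2008 + N(-43)) + (5356 - 3503) = (2008 - 16) + (5356 - 3503) = 1992 + 1853 = 3845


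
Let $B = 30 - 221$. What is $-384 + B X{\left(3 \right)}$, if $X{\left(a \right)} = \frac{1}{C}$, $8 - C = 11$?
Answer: $- \frac{961}{3} \approx -320.33$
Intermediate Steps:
$C = -3$ ($C = 8 - 11 = -3$)
$B = -191$
$X{\left(a \right)} = - \frac{1}{3}$ ($X{\left(a \right)} = \frac{1}{-3} = - \frac{1}{3}$)
$-384 + B X{\left(3 \right)} = -384 - - \frac{191}{3} = -384 + \frac{191}{3} = - \frac{961}{3}$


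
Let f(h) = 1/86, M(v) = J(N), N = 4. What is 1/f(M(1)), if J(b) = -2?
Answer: 86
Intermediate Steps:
M(v) = -2
f(h) = 1/86
1/f(M(1)) = 1/(1/86) = 86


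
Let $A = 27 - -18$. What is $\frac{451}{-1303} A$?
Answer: $- \frac{20295}{1303} \approx -15.576$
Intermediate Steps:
$A = 45$ ($A = 27 + 18 = 45$)
$\frac{451}{-1303} A = \frac{451}{-1303} \cdot 45 = 451 \left(- \frac{1}{1303}\right) 45 = \left(- \frac{451}{1303}\right) 45 = - \frac{20295}{1303}$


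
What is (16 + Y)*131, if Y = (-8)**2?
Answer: 10480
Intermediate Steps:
Y = 64
(16 + Y)*131 = (16 + 64)*131 = 80*131 = 10480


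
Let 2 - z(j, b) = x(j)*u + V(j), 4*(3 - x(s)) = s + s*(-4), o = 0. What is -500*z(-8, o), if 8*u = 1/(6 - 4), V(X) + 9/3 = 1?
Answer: -8375/4 ≈ -2093.8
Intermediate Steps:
V(X) = -2 (V(X) = -3 + 1 = -2)
u = 1/16 (u = 1/(8*(6 - 4)) = (⅛)/2 = (⅛)*(½) = 1/16 ≈ 0.062500)
x(s) = 3 + 3*s/4 (x(s) = 3 - (s + s*(-4))/4 = 3 - (s - 4*s)/4 = 3 - (-3)*s/4 = 3 + 3*s/4)
z(j, b) = 61/16 - 3*j/64 (z(j, b) = 2 - ((3 + 3*j/4)*(1/16) - 2) = 2 - ((3/16 + 3*j/64) - 2) = 2 - (-29/16 + 3*j/64) = 2 + (29/16 - 3*j/64) = 61/16 - 3*j/64)
-500*z(-8, o) = -500*(61/16 - 3/64*(-8)) = -500*(61/16 + 3/8) = -500*67/16 = -8375/4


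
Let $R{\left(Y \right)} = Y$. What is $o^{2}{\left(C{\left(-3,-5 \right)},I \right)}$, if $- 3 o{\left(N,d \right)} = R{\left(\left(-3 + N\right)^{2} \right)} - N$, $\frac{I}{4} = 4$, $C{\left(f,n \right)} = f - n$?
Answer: $\frac{1}{9} \approx 0.11111$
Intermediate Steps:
$I = 16$ ($I = 4 \cdot 4 = 16$)
$o{\left(N,d \right)} = - \frac{\left(-3 + N\right)^{2}}{3} + \frac{N}{3}$ ($o{\left(N,d \right)} = - \frac{\left(-3 + N\right)^{2} - N}{3} = - \frac{\left(-3 + N\right)^{2}}{3} + \frac{N}{3}$)
$o^{2}{\left(C{\left(-3,-5 \right)},I \right)} = \left(- \frac{\left(-3 - -2\right)^{2}}{3} + \frac{-3 - -5}{3}\right)^{2} = \left(- \frac{\left(-3 + \left(-3 + 5\right)\right)^{2}}{3} + \frac{-3 + 5}{3}\right)^{2} = \left(- \frac{\left(-3 + 2\right)^{2}}{3} + \frac{1}{3} \cdot 2\right)^{2} = \left(- \frac{\left(-1\right)^{2}}{3} + \frac{2}{3}\right)^{2} = \left(\left(- \frac{1}{3}\right) 1 + \frac{2}{3}\right)^{2} = \left(- \frac{1}{3} + \frac{2}{3}\right)^{2} = \left(\frac{1}{3}\right)^{2} = \frac{1}{9}$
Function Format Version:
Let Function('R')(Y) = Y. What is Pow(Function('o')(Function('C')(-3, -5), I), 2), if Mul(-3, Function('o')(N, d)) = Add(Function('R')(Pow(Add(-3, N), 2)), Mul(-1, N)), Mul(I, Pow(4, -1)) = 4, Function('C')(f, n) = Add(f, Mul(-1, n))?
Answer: Rational(1, 9) ≈ 0.11111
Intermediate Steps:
I = 16 (I = Mul(4, 4) = 16)
Function('o')(N, d) = Add(Mul(Rational(-1, 3), Pow(Add(-3, N), 2)), Mul(Rational(1, 3), N)) (Function('o')(N, d) = Mul(Rational(-1, 3), Add(Pow(Add(-3, N), 2), Mul(-1, N))) = Add(Mul(Rational(-1, 3), Pow(Add(-3, N), 2)), Mul(Rational(1, 3), N)))
Pow(Function('o')(Function('C')(-3, -5), I), 2) = Pow(Add(Mul(Rational(-1, 3), Pow(Add(-3, Add(-3, Mul(-1, -5))), 2)), Mul(Rational(1, 3), Add(-3, Mul(-1, -5)))), 2) = Pow(Add(Mul(Rational(-1, 3), Pow(Add(-3, Add(-3, 5)), 2)), Mul(Rational(1, 3), Add(-3, 5))), 2) = Pow(Add(Mul(Rational(-1, 3), Pow(Add(-3, 2), 2)), Mul(Rational(1, 3), 2)), 2) = Pow(Add(Mul(Rational(-1, 3), Pow(-1, 2)), Rational(2, 3)), 2) = Pow(Add(Mul(Rational(-1, 3), 1), Rational(2, 3)), 2) = Pow(Add(Rational(-1, 3), Rational(2, 3)), 2) = Pow(Rational(1, 3), 2) = Rational(1, 9)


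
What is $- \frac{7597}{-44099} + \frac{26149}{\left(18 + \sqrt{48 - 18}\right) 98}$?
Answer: $\frac{3495915047}{211763398} - \frac{26149 \sqrt{30}}{28812} \approx 11.538$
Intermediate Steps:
$- \frac{7597}{-44099} + \frac{26149}{\left(18 + \sqrt{48 - 18}\right) 98} = \left(-7597\right) \left(- \frac{1}{44099}\right) + \frac{26149}{\left(18 + \sqrt{30}\right) 98} = \frac{7597}{44099} + \frac{26149}{1764 + 98 \sqrt{30}}$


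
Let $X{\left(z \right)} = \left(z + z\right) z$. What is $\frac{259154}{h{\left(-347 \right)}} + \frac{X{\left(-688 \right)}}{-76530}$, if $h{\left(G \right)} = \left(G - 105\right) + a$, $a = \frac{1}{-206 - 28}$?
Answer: $- \frac{2370532629076}{4047250785} \approx -585.71$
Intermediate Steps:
$a = - \frac{1}{234}$ ($a = \frac{1}{-234} = - \frac{1}{234} \approx -0.0042735$)
$X{\left(z \right)} = 2 z^{2}$ ($X{\left(z \right)} = 2 z z = 2 z^{2}$)
$h{\left(G \right)} = - \frac{24571}{234} + G$ ($h{\left(G \right)} = \left(G - 105\right) - \frac{1}{234} = \left(-105 + G\right) - \frac{1}{234} = - \frac{24571}{234} + G$)
$\frac{259154}{h{\left(-347 \right)}} + \frac{X{\left(-688 \right)}}{-76530} = \frac{259154}{- \frac{24571}{234} - 347} + \frac{2 \left(-688\right)^{2}}{-76530} = \frac{259154}{- \frac{105769}{234}} + 2 \cdot 473344 \left(- \frac{1}{76530}\right) = 259154 \left(- \frac{234}{105769}\right) + 946688 \left(- \frac{1}{76530}\right) = - \frac{60642036}{105769} - \frac{473344}{38265} = - \frac{2370532629076}{4047250785}$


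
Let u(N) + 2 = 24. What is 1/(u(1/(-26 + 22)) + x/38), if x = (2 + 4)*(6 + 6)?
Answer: 19/454 ≈ 0.041850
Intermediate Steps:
u(N) = 22 (u(N) = -2 + 24 = 22)
x = 72 (x = 6*12 = 72)
1/(u(1/(-26 + 22)) + x/38) = 1/(22 + 72/38) = 1/(22 + 72*(1/38)) = 1/(22 + 36/19) = 1/(454/19) = 19/454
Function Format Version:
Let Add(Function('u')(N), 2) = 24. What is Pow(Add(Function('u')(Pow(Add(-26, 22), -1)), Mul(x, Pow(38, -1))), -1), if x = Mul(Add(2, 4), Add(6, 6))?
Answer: Rational(19, 454) ≈ 0.041850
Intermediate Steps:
Function('u')(N) = 22 (Function('u')(N) = Add(-2, 24) = 22)
x = 72 (x = Mul(6, 12) = 72)
Pow(Add(Function('u')(Pow(Add(-26, 22), -1)), Mul(x, Pow(38, -1))), -1) = Pow(Add(22, Mul(72, Pow(38, -1))), -1) = Pow(Add(22, Mul(72, Rational(1, 38))), -1) = Pow(Add(22, Rational(36, 19)), -1) = Pow(Rational(454, 19), -1) = Rational(19, 454)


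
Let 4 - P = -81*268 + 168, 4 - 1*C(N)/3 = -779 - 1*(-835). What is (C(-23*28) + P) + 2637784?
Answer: 2659172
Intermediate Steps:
C(N) = -156 (C(N) = 12 - 3*(-779 - 1*(-835)) = 12 - 3*(-779 + 835) = 12 - 3*56 = 12 - 168 = -156)
P = 21544 (P = 4 - (-81*268 + 168) = 4 - (-21708 + 168) = 4 - 1*(-21540) = 4 + 21540 = 21544)
(C(-23*28) + P) + 2637784 = (-156 + 21544) + 2637784 = 21388 + 2637784 = 2659172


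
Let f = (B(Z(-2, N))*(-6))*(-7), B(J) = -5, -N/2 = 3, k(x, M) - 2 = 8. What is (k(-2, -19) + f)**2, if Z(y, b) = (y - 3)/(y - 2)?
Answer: 40000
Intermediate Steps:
k(x, M) = 10 (k(x, M) = 2 + 8 = 10)
N = -6 (N = -2*3 = -6)
Z(y, b) = (-3 + y)/(-2 + y)
f = -210 (f = -5*(-6)*(-7) = 30*(-7) = -210)
(k(-2, -19) + f)**2 = (10 - 210)**2 = (-200)**2 = 40000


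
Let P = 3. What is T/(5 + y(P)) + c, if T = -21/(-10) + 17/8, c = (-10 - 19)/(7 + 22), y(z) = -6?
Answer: -209/40 ≈ -5.2250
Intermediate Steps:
c = -1 (c = -29/29 = -29*1/29 = -1)
T = 169/40 (T = -21*(-⅒) + 17*(⅛) = 21/10 + 17/8 = 169/40 ≈ 4.2250)
T/(5 + y(P)) + c = (169/40)/(5 - 6) - 1 = (169/40)/(-1) - 1 = -1*169/40 - 1 = -169/40 - 1 = -209/40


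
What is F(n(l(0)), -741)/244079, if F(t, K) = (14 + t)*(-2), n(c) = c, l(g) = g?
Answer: -28/244079 ≈ -0.00011472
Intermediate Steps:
F(t, K) = -28 - 2*t
F(n(l(0)), -741)/244079 = (-28 - 2*0)/244079 = (-28 + 0)*(1/244079) = -28*1/244079 = -28/244079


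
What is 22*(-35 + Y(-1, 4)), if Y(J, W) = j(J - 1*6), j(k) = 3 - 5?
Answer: -814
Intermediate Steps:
j(k) = -2
Y(J, W) = -2
22*(-35 + Y(-1, 4)) = 22*(-35 - 2) = 22*(-37) = -814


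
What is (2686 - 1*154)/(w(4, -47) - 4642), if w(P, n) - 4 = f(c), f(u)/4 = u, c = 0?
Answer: -422/773 ≈ -0.54593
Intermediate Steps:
f(u) = 4*u
w(P, n) = 4 (w(P, n) = 4 + 4*0 = 4 + 0 = 4)
(2686 - 1*154)/(w(4, -47) - 4642) = (2686 - 1*154)/(4 - 4642) = (2686 - 154)/(-4638) = 2532*(-1/4638) = -422/773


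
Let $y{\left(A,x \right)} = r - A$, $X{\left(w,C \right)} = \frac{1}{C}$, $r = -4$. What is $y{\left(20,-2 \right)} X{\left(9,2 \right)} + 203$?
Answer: $191$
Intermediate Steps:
$y{\left(A,x \right)} = -4 - A$
$y{\left(20,-2 \right)} X{\left(9,2 \right)} + 203 = \frac{-4 - 20}{2} + 203 = \left(-4 - 20\right) \frac{1}{2} + 203 = \left(-24\right) \frac{1}{2} + 203 = -12 + 203 = 191$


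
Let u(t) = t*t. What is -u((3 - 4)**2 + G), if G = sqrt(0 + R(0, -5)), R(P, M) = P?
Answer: -1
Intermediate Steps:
G = 0 (G = sqrt(0 + 0) = sqrt(0) = 0)
u(t) = t**2
-u((3 - 4)**2 + G) = -((3 - 4)**2 + 0)**2 = -((-1)**2 + 0)**2 = -(1 + 0)**2 = -1*1**2 = -1*1 = -1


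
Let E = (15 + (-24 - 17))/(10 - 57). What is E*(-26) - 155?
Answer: -7961/47 ≈ -169.38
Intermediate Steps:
E = 26/47 (E = (15 - 41)/(-47) = -26*(-1/47) = 26/47 ≈ 0.55319)
E*(-26) - 155 = (26/47)*(-26) - 155 = -676/47 - 155 = -7961/47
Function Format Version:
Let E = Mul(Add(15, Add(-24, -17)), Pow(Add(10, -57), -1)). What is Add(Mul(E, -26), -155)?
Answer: Rational(-7961, 47) ≈ -169.38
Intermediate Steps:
E = Rational(26, 47) (E = Mul(Add(15, -41), Pow(-47, -1)) = Mul(-26, Rational(-1, 47)) = Rational(26, 47) ≈ 0.55319)
Add(Mul(E, -26), -155) = Add(Mul(Rational(26, 47), -26), -155) = Add(Rational(-676, 47), -155) = Rational(-7961, 47)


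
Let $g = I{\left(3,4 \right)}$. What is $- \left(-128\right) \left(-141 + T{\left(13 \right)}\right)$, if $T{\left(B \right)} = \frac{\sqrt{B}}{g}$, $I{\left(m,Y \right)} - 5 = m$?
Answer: $-18048 + 16 \sqrt{13} \approx -17990.0$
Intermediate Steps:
$I{\left(m,Y \right)} = 5 + m$
$g = 8$ ($g = 5 + 3 = 8$)
$T{\left(B \right)} = \frac{\sqrt{B}}{8}$
$- \left(-128\right) \left(-141 + T{\left(13 \right)}\right) = - \left(-128\right) \left(-141 + \frac{\sqrt{13}}{8}\right) = - (18048 - 16 \sqrt{13}) = -18048 + 16 \sqrt{13}$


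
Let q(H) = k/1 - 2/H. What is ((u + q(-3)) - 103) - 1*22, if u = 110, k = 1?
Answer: -40/3 ≈ -13.333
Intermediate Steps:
q(H) = 1 - 2/H (q(H) = 1/1 - 2/H = 1*1 - 2/H = 1 - 2/H)
((u + q(-3)) - 103) - 1*22 = ((110 + (-2 - 3)/(-3)) - 103) - 1*22 = ((110 - ⅓*(-5)) - 103) - 22 = ((110 + 5/3) - 103) - 22 = (335/3 - 103) - 22 = 26/3 - 22 = -40/3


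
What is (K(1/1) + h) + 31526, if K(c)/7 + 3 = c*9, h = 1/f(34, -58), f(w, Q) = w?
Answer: 1073313/34 ≈ 31568.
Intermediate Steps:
h = 1/34 ≈ 0.029412
K(c) = -21 + 63*c (K(c) = -21 + 7*(c*9) = -21 + 7*(9*c) = -21 + 63*c)
(K(1/1) + h) + 31526 = ((-21 + 63/1) + 1/34) + 31526 = ((-21 + 63*1) + 1/34) + 31526 = ((-21 + 63) + 1/34) + 31526 = (42 + 1/34) + 31526 = 1429/34 + 31526 = 1073313/34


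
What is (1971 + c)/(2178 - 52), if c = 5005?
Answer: 3488/1063 ≈ 3.2813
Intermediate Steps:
(1971 + c)/(2178 - 52) = (1971 + 5005)/(2178 - 52) = 6976/2126 = 6976*(1/2126) = 3488/1063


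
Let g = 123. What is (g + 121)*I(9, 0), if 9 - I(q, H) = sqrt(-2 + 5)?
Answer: 2196 - 244*sqrt(3) ≈ 1773.4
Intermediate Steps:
I(q, H) = 9 - sqrt(3) (I(q, H) = 9 - sqrt(-2 + 5) = 9 - sqrt(3))
(g + 121)*I(9, 0) = (123 + 121)*(9 - sqrt(3)) = 244*(9 - sqrt(3)) = 2196 - 244*sqrt(3)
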